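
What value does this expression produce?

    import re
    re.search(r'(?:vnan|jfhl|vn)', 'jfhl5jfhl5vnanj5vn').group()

The match spans [0:4] → 'jfhl'.

'jfhl'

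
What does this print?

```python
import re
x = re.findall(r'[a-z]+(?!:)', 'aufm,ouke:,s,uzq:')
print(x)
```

['aufm', 'ouk', 's', 'uz']

The negative lookahead/lookbehind blocks any match where the forbidden context is present.
Scanning left to right: at [0:4] → 'aufm'; at [5:8] → 'ouk'; at [11:12] → 's'; at [13:15] → 'uz'.
With no groups in the pattern, `findall` gives back each whole match — 4 here.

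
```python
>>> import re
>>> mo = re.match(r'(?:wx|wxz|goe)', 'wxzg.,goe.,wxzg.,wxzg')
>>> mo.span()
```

`re.match` won't scan ahead — the pattern has to work from the very first character.
The match spans [0:2] → 'wx'.

(0, 2)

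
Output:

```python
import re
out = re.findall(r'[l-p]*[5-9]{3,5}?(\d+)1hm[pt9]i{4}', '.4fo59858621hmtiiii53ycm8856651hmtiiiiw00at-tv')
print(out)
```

Pattern: zero or more of a character in [l-p], then 3 to 5 of a character in [5-9] (lazy); then one or more of a digit (captured); then the literal '1hm', then one of [pt9], then exactly 4 of the literal 'i'.
Matches: at [3:19] match 'o59858621hmtiiii', group 1 = '5862'; at [23:38] match 'm8856651hmtiiii', group 1 = '665'.
Because there's exactly one group, `findall` drops the full match and keeps group 1 from each hit.

['5862', '665']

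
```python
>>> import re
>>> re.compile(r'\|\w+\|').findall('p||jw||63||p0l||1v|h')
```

['|jw|', '|63|', '|p0l|', '|1v|']

With no groups in the pattern, `findall` gives back each whole match — 4 here.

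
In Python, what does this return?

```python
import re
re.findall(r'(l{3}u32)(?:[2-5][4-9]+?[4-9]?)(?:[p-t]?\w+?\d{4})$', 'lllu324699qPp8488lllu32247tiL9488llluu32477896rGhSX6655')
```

Pattern: exactly 3 of the literal 'l', then the literal 'u32' (captured); then a character in [2-5], then one or more of a character in [4-9] (lazy), then optionally a character in [4-9] (non-capturing group); then optionally a character in [p-t], then one or more of a word character (lazy), then exactly 4 of a digit (non-capturing group); then anchored at the end.
Scanning left to right: at [0:55] match 'lllu324699qPp8488lllu32247tiL9488llluu32477896rGhSX6655', group 1 = 'lllu32'.
With a single group, `findall` returns only what that group captured — 1 item.

['lllu32']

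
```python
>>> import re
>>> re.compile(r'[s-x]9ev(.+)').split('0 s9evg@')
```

['0 ', 'g@', '']

`re.split` interleaves the captured-group text with the surrounding fragments.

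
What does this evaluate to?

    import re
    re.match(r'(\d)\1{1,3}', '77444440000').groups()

('7',)

The match spans [0:2] → '77'.
Captured: group 1 = '7'.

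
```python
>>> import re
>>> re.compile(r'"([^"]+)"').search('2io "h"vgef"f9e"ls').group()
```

The match spans [4:7] → '"h"'.

'"h"'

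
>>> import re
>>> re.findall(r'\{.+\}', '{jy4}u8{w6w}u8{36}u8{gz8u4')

With no groups in the pattern, `findall` gives back each whole match — 1 here.

['{jy4}u8{w6w}u8{36}']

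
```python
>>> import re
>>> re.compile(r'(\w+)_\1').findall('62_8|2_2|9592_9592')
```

`\1` has to match the exact text group 1 already captured.
Matches: at [5:8] match '2_2', group 1 = '2'; at [9:18] match '9592_9592', group 1 = '9592'.
With a single group, `findall` returns only what that group captured — 2 items.

['2', '9592']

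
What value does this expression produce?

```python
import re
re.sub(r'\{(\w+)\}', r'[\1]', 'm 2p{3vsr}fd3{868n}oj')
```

'm 2p[3vsr]fd3[868n]oj'

Matches: at [4:10] → '{3vsr}'; at [13:19] → '{868n}'.
`\1` in the replacement pulls in group 1's text for each match.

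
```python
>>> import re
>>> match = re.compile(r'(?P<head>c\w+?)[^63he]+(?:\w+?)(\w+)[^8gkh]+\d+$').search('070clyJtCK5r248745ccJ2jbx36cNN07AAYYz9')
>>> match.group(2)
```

This matches the literal 'c', then one or more of a word character (lazy) (captured as 'head'); then one or more of any character except [63he]; then one or more of a word character (lazy) (non-capturing group); then one or more of a word character (captured); then one or more of any character except [8gkh], then one or more of a digit; then anchored at the end.
A non-greedy quantifier consumes as few characters as it can — just enough that the remainder of the pattern still matches from where it stops; whatever follows it matches normally.
`re.search` tries every starting position until one works.
The match spans [3:38] → 'clyJtCK5r248745ccJ2jbx36cNN07AAYYz9'.
Captured: group 1 = 'cl', group 2 = '6cNN07AAYY'.

'6cNN07AAYY'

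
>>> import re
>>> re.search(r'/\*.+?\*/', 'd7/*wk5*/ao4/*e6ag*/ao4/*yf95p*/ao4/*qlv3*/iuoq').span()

(2, 9)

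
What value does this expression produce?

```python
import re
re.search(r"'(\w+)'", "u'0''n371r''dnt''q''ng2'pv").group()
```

The match spans [1:4] → "'0'".

"'0'"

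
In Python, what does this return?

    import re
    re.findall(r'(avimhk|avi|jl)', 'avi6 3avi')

One capturing group, so `findall` returns just the captured substring from each match — 2 in all.

['avi', 'avi']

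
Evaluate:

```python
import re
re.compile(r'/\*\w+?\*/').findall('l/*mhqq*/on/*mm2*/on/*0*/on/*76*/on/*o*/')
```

['/*mhqq*/', '/*mm2*/', '/*0*/', '/*76*/', '/*o*/']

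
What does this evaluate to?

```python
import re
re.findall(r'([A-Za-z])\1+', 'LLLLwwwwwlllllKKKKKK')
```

['L', 'w', 'l', 'K']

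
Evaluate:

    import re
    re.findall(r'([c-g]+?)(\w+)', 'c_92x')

[('c', '_92x')]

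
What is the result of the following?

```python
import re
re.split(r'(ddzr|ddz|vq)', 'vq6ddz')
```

['', 'vq', '6', 'ddz', '']

`re.split` interleaves the captured-group text with the surrounding fragments.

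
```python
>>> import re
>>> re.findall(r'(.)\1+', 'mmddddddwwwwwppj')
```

['m', 'd', 'w', 'p']

`\1` is not a pattern — it's the concrete string captured by group 1, re-applied verbatim.
Walking the string: at [0:2] match 'mm', group 1 = 'm'; at [2:8] match 'dddddd', group 1 = 'd'; at [8:13] match 'wwwww', group 1 = 'w'; at [13:15] match 'pp', group 1 = 'p'.
`findall` collects group 1 from each match (4 total).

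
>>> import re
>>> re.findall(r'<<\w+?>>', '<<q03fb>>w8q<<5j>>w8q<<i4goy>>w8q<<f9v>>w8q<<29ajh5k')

['<<q03fb>>', '<<5j>>', '<<i4goy>>', '<<f9v>>']

Scanning left to right: at [0:9] → '<<q03fb>>'; at [12:18] → '<<5j>>'; at [21:30] → '<<i4goy>>'; at [33:40] → '<<f9v>>'.
No capturing groups, so `findall` returns the 4 full match strings.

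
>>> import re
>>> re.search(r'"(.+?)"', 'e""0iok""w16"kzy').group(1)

'"0iok'

The match spans [1:8] → '""0iok"'.
Captured: group 1 = '"0iok'.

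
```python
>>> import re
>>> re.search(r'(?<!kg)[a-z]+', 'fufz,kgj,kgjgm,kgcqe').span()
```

A negative assertion filters positions out without eating any characters.
`search` walks the string left to right and returns the first match it finds.
The match spans [0:4] → 'fufz'.

(0, 4)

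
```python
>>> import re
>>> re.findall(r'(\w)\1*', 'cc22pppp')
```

`\1` is not a pattern — it's the concrete string captured by group 1, re-applied verbatim.
Walking the string: at [0:2] match 'cc', group 1 = 'c'; at [2:4] match '22', group 1 = '2'; at [4:8] match 'pppp', group 1 = 'p'.
One capturing group, so `findall` returns just the captured substring from each match — 3 in all.

['c', '2', 'p']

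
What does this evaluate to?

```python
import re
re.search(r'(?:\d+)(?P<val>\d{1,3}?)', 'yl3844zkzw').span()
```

(2, 6)

Pattern: one or more of a digit (non-capturing group); then 1 to 3 of a digit (lazy) (captured as 'val').
`re.search` tries every starting position until one works.
The match spans [2:6] → '3844'.
Captured: group 1 = '4'.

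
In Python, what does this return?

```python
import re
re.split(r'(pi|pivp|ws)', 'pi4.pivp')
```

Alternation tries branches left to right and keeps the first one that lets the overall match succeed at that position.
Matches to split on: at [0:2] → 'pi'; at [4:6] → 'pi'.
`re.split` interleaves the captured-group text with the surrounding fragments.

['', 'pi', '4.', 'pi', 'vp']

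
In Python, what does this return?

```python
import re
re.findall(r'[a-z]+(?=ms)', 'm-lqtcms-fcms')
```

['lqtc', 'fc']

The `(?=…)`/`(?<=…)` assertion just peeks at neighbouring text; it doesn't advance the match position.
Matches: at [2:6] → 'lqtc'; at [9:11] → 'fc'.
No capturing groups, so `findall` returns the 2 full match strings.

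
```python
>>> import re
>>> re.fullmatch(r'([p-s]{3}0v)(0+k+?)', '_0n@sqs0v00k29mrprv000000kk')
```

Pattern: exactly 3 of a character in [p-s], then the literal '0v' (captured); then one or more of a literal '0', then one or more of the literal 'k' (lazy) (captured).
`fullmatch` succeeds only if the pattern covers the string from start to end.
Here the string isn't matched end-to-end, so the call returns None.

None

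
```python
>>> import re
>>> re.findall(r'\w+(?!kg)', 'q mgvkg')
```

['q', 'mgvkg']

Because the assertion is negative and zero-width, positions next to the forbidden text are skipped.
Walking the string: at [0:1] → 'q'; at [2:7] → 'mgvkg'.
Since nothing is captured, `findall` lists the 2 matched substrings directly.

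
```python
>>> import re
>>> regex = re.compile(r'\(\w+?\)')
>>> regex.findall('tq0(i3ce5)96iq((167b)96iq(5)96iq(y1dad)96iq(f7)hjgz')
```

['(i3ce5)', '(167b)', '(5)', '(y1dad)', '(f7)']

Matches: at [3:10] → '(i3ce5)'; at [15:21] → '(167b)'; at [25:28] → '(5)'; at [32:39] → '(y1dad)'; at [43:47] → '(f7)'.
With no groups in the pattern, `findall` gives back each whole match — 5 here.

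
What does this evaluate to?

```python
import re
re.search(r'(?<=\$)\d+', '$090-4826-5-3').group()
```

'090'

Lookahead/lookbehind check context without consuming it, so the matched span excludes the asserted characters.
`re.search` tries every starting position until one works.
The match spans [1:4] → '090'.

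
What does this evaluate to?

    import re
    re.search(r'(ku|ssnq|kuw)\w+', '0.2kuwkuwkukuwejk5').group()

Unlike `match`, `search` isn't anchored — it looks for the pattern anywhere in the string.
The match spans [3:18] → 'kuwkuwkukuwejk5'.
Captured: group 1 = 'ku'.

'kuwkuwkukuwejk5'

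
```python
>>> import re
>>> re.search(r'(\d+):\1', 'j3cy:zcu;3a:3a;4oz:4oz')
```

None

The backreference `\1` re-matches whatever the first group consumed, character for character.
`re.search` tries every starting position until one works.
Here no position works, so the call returns None.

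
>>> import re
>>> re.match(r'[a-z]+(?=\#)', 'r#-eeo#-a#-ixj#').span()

(0, 1)

`re.match` only tries the pattern at the start of the string.
The match spans [0:1] → 'r'.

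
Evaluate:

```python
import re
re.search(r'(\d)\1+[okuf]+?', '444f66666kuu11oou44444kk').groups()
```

The match spans [0:4] → '444f'.
Captured: group 1 = '4'.

('4',)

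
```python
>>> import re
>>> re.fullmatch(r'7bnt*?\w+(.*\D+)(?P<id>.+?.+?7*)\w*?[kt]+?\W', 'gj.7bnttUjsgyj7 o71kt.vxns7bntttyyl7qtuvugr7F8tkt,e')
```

None

`re.fullmatch` requires the pattern to consume the entire string.
Here there's no way to consume every character, so the call returns None.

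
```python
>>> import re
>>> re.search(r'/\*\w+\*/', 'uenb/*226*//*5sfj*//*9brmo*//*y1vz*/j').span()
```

`re.search` scans for the first position where the pattern succeeds.
The match spans [4:11] → '/*226*/'.

(4, 11)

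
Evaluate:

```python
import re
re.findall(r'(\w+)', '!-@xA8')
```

['xA8']

Pattern: one or more of a word character (captured).
Scanning left to right: at [3:6] match 'xA8', group 1 = 'xA8'.
With a single group, `findall` returns only what that group captured — 1 item.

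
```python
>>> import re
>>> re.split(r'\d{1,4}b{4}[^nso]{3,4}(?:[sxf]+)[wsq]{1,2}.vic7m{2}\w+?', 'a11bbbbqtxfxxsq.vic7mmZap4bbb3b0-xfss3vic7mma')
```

['a', 'ap4bbb3b0-xfss3vic7mma']

This matches 1 to 4 of a digit, then exactly 4 of a literal 'b', then 3 to 4 of any character except [nso]; then one or more of one of [sxf] (non-capturing group); then 1 to 2 of one of [wsq], then any character, then the literal 'vi'; then the literal 'c7', then exactly 2 of the literal 'm'; then one or more of a word character (lazy).
Lazy quantifiers expand one character at a time until the remainder of the pattern can match.
Matches to split on: at [1:23] → '11bbbbqtxfxxsq.vic7mmZ'.
Each match becomes a cut point; 2 segments remain.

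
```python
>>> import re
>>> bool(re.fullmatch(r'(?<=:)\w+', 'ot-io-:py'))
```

False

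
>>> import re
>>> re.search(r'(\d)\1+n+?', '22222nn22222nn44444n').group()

`\1` is not a pattern — it's the concrete string captured by group 1, re-applied verbatim.
The match spans [0:6] → '22222n'.

'22222n'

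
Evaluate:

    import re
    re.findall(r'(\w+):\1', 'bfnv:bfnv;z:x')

['bfnv']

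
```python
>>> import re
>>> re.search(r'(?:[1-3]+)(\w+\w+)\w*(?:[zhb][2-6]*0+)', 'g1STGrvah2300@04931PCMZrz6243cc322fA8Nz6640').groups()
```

('STGrva',)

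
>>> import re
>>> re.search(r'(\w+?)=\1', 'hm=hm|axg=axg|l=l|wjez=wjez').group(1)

'hm'

The match spans [0:5] → 'hm=hm'.
Captured: group 1 = 'hm'.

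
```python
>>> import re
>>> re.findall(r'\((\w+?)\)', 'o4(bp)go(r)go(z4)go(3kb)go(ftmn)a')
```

Because there's exactly one group, `findall` drops the full match and keeps group 1 from each hit.

['bp', 'r', 'z4', '3kb', 'ftmn']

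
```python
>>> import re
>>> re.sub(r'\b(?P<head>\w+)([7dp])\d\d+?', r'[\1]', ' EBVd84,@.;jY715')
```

The pattern matches a word boundary (`\b`, zero-width); then one or more of a word character (captured as 'head'); then one of [7dp] (captured); then a digit, then one or more of a digit (lazy).
`\1` in the replacement pulls in group 1's text for each match.

' [EBV],@.;[jY]'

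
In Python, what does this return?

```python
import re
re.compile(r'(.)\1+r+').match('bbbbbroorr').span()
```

The backreference `\1` re-matches whatever the first group consumed, character for character.
With `match`, the pattern is implicitly anchored at the beginning.
The match spans [0:6] → 'bbbbbr'.
Captured: group 1 = 'b'.

(0, 6)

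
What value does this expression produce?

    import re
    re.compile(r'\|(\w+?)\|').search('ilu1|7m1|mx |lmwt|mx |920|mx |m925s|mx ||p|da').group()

'|7m1|'

The match spans [4:9] → '|7m1|'.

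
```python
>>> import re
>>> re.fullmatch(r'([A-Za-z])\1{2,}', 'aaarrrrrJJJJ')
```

None

After group 1 captures some text, `\1` only succeeds where that same text appears again.
For `fullmatch`, every character of the input must be accounted for by the pattern.
Here the string isn't matched end-to-end, so the call returns None.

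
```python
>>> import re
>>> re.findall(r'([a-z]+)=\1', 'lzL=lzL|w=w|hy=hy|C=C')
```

`\1` has to match the exact text group 1 already captured.
Scanning left to right: at [8:11] match 'w=w', group 1 = 'w'; at [12:17] match 'hy=hy', group 1 = 'hy'.
With a single group, `findall` returns only what that group captured — 2 items.

['w', 'hy']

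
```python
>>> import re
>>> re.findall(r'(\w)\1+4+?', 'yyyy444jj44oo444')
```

['y', 'j', 'o']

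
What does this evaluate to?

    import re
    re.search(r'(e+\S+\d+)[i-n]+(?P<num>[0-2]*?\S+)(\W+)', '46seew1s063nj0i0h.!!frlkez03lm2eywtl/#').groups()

This matches one or more of a literal 'e', then one or more of a non-whitespace character, then one or more of a digit (captured); then one or more of a character in [i-n]; then zero or more of a character in [0-2] (lazy), then one or more of a non-whitespace character (captured as 'num'); then one or more of a non-word character (captured).
Unlike `match`, `search` isn't anchored — it looks for the pattern anywhere in the string.
The match spans [3:38] → 'eew1s063nj0i0h.!!frlkez03lm2eywtl/#'.
Captured: group 1 = 'eew1s063nj0i0h.!!frlkez03', group 2 = '2eywtl/', group 3 = '#'.

('eew1s063nj0i0h.!!frlkez03', '2eywtl/', '#')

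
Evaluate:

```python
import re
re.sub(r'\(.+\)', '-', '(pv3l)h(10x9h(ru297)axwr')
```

Each match is replaced by '-'.

'-axwr'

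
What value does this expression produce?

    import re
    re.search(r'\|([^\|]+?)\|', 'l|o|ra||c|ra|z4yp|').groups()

`re.search` tries every starting position until one works.
The match spans [1:4] → '|o|'.
Captured: group 1 = 'o'.

('o',)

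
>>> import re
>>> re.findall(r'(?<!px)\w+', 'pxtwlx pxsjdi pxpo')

['pxtwlx', 'pxsjdi', 'pxpo']

The negative lookaround is zero-width — it rules out positions where the adjacent text would match, without consuming anything.
Matches: at [0:6] → 'pxtwlx'; at [7:13] → 'pxsjdi'; at [14:18] → 'pxpo'.
No capturing groups, so `findall` returns the 3 full match strings.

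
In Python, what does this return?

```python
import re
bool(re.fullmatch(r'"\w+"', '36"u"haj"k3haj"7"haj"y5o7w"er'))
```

For `fullmatch`, every character of the input must be accounted for by the pattern.
Here there's no way to consume every character, so the call returns None, and `bool(None)` is False.

False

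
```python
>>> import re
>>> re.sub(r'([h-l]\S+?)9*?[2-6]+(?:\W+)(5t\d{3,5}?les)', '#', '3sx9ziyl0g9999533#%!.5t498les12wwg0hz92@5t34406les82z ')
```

'3sx9z#12wwg0#82z '

Pattern: a character in [h-l], then one or more of a non-whitespace character (lazy) (captured); then zero or more of a literal '9' (lazy), then one or more of a character in [2-6]; then one or more of a non-word character (non-capturing group); then the literal '5t', then 3 to 5 of a digit (lazy), then the literal 'les' (captured).
A non-greedy quantifier consumes as few characters as it can — just enough that the remainder of the pattern still matches from where it stops; whatever follows it matches normally.
Matches: at [5:29] → 'iyl0g9999533#%!.5t498les'; at [35:50] → 'hz92@5t34406les'.
`sub` substitutes '#' at each match site.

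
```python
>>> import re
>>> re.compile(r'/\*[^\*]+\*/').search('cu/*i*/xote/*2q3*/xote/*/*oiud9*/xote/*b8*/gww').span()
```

The match spans [2:7] → '/*i*/'.

(2, 7)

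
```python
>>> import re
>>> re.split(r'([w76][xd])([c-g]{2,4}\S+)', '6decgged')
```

['', '6d', 'ecgged', '']

Pattern: one of [w76], then one of [xd] (captured); then 2 to 4 of a character in [c-g], then one or more of a non-whitespace character (captured).
Matches to split on: at [0:8] → '6decgged'.
With a capturing group present, the delimiter's captured portion is kept in the result list.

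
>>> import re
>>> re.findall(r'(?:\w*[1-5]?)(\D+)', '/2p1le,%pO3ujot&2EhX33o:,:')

['/', ',%pO', '&', ':,:']

The pattern matches zero or more of a word character, then optionally a character in [1-5] (non-capturing group); then one or more of a non-digit (captured).
Scanning left to right: at [0:1] match '/', group 1 = '/'; at [1:10] match '2p1le,%pO', group 1 = ',%pO'; at [10:16] match '3ujot&', group 1 = '&'; at [16:26] match '2EhX33o:,:', group 1 = ':,:'.
One capturing group, so `findall` returns just the captured substring from each match — 4 in all.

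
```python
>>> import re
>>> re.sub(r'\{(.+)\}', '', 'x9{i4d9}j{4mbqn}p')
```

'x9p'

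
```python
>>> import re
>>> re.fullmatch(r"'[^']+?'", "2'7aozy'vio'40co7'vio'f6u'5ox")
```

None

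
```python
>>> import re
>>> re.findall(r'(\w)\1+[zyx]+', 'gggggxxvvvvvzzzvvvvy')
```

['g', 'v', 'v']

`\1` has to match the exact text group 1 already captured.
Walking the string: at [0:7] match 'gggggxx', group 1 = 'g'; at [7:15] match 'vvvvvzzz', group 1 = 'v'; at [15:20] match 'vvvvy', group 1 = 'v'.
One capturing group, so `findall` returns just the captured substring from each match — 3 in all.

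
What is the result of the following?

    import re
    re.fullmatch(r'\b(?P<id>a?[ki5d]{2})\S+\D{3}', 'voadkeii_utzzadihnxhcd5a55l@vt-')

None

For `fullmatch`, every character of the input must be accounted for by the pattern.
Here there's no way to consume every character, so the call returns None.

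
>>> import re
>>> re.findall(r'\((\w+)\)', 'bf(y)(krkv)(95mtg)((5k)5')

['y', 'krkv', '95mtg', '5k']

Walking the string: at [2:5] match '(y)', group 1 = 'y'; at [5:11] match '(krkv)', group 1 = 'krkv'; at [11:18] match '(95mtg)', group 1 = '95mtg'; at [19:23] match '(5k)', group 1 = '5k'.
Because there's exactly one group, `findall` drops the full match and keeps group 1 from each hit.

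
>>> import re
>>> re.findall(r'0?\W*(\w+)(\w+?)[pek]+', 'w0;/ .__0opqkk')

This matches optionally the literal '0', then zero or more of a non-word character; then one or more of a word character (captured); then one or more of a word character (lazy) (captured); then one or more of one of [pek].
Matches: at [1:14] match '0;/ .__0opqkk', groups = ('__0opq', 'k').
2 groups means the one result is a tuple of 2 captured strings — 1 here.

[('__0opq', 'k')]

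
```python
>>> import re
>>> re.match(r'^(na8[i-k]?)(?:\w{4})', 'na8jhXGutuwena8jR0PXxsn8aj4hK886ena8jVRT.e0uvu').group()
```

'na8jhXGu'

`re.match` won't scan ahead — the pattern has to work from the very first character.
The match spans [0:8] → 'na8jhXGu'.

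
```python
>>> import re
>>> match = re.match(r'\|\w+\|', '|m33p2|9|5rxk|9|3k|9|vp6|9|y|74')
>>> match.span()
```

`re.match` only tries the pattern at the start of the string.
The match spans [0:7] → '|m33p2|'.

(0, 7)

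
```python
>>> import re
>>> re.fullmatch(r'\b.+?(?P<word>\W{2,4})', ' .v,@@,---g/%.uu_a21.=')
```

`re.fullmatch` is like wrapping the pattern in `^…$` (in single-line mode).
Here there's no way to consume every character, so the call returns None.

None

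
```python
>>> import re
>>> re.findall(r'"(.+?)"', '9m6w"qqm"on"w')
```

['qqm']

A non-greedy quantifier consumes as few characters as it can — just enough that the remainder of the pattern still matches from where it stops; whatever follows it matches normally.
With a single group, `findall` returns only what that group captured — 1 item.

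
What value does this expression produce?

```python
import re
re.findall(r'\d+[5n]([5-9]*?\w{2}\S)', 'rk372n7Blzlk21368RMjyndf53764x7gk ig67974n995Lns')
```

['7Bl', '995']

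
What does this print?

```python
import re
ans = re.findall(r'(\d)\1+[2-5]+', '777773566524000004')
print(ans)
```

['7', '6', '0']

The backreference `\1` re-matches whatever the first group consumed, character for character.
Walking the string: at [0:7] match '7777735', group 1 = '7'; at [7:12] match '66524', group 1 = '6'; at [12:18] match '000004', group 1 = '0'.
Because there's exactly one group, `findall` drops the full match and keeps group 1 from each hit.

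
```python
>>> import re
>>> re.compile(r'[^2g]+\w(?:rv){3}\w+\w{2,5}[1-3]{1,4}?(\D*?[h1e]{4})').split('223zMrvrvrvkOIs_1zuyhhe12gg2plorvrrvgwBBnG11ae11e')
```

The pattern matches one or more of any character except [2g]; then a word character, then the literal 'rv' repeated 3 times; then one or more of a word character, then 2 to 5 of a word character, then 1 to 4 of a character in [1-3] (lazy); then zero or more of a non-digit (lazy), then exactly 4 of one of [h1e] (captured).
`re.split` interleaves the captured-group text with the surrounding fragments.

['22', 'ae11e', '']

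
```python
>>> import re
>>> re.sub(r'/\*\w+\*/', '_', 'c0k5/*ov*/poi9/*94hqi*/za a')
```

'c0k5_poi9_za a'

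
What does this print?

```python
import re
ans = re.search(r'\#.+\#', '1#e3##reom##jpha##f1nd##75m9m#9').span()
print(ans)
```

Unlike `match`, `search` isn't anchored — it looks for the pattern anywhere in the string.
The match spans [1:30] → '#e3##reom##jpha##f1nd##75m9m#'.

(1, 30)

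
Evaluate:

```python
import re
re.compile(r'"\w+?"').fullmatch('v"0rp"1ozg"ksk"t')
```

None

For `fullmatch`, every character of the input must be accounted for by the pattern.
Here there's no way to consume every character, so the call returns None.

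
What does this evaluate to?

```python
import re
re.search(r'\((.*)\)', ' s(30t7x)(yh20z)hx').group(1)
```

The match spans [2:16] → '(30t7x)(yh20z)'.
Captured: group 1 = '30t7x)(yh20z'.

'30t7x)(yh20z'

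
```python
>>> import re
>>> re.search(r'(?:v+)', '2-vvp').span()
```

Pattern: one or more of a literal 'v' (non-capturing group).
Unlike `match`, `search` isn't anchored — it looks for the pattern anywhere in the string.
The match spans [2:4] → 'vv'.

(2, 4)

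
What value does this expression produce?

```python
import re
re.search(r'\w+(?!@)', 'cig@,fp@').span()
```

(0, 2)

The negative lookaround is zero-width — it rules out positions where the adjacent text would match, without consuming anything.
The match spans [0:2] → 'ci'.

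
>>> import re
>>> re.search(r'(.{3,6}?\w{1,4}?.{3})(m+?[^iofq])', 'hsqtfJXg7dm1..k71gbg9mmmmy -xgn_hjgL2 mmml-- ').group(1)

'hsqtfJXg7d'

The match spans [0:12] → 'hsqtfJXg7dm1'.
Captured: group 1 = 'hsqtfJXg7d', group 2 = 'm1'.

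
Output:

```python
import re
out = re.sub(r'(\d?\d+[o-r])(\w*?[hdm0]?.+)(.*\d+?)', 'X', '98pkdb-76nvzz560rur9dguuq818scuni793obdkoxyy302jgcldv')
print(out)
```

Xjgcldv

Pattern: optionally a digit, then one or more of a digit, then a character in [o-r] (captured); then zero or more of a word character (lazy), then optionally one of [hdm0], then one or more of any character (captured); then zero or more of any character, then one or more of a digit (lazy) (captured).
Matches: at [0:47] → '98pkdb-76nvzz560rur9dguuq818scuni793obdkoxyy302'.
`sub` substitutes 'X' at each match site.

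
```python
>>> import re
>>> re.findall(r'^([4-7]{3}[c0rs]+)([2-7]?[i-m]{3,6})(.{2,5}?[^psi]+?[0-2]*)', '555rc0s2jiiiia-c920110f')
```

The pattern matches anchored at the start of the string; then exactly 3 of a character in [4-7], then one or more of one of [c0rs] (captured); then optionally a character in [2-7], then 3 to 6 of a character in [i-m] (captured); then 2 to 5 of any character (lazy), then one or more of any character except [psi] (lazy), then zero or more of a character in [0-2] (captured).
Scanning left to right: at [0:16] match '555rc0s2jiiiia-c', groups = ('555rc0s', '2jiiii', 'a-c').
3 groups means the one result is a tuple of 3 captured strings — 1 here.

[('555rc0s', '2jiiii', 'a-c')]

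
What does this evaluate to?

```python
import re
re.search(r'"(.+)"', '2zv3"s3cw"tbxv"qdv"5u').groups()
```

('s3cw"tbxv"qdv',)

`re.search` tries every starting position until one works.
The match spans [4:19] → '"s3cw"tbxv"qdv"'.
Captured: group 1 = 's3cw"tbxv"qdv'.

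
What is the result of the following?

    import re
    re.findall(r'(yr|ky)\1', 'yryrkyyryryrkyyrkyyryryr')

['yr', 'yr', 'yr']

`\1` has to match the exact text group 1 already captured.
Walking the string: at [0:4] match 'yryr', group 1 = 'yr'; at [6:10] match 'yryr', group 1 = 'yr'; at [18:22] match 'yryr', group 1 = 'yr'.
One capturing group, so `findall` returns just the captured substring from each match — 3 in all.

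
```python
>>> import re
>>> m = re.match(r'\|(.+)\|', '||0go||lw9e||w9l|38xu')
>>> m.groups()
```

('|0go||lw9e||w9l',)

`match` is anchored at position 0; if the pattern doesn't fit there, it returns None.
The match spans [0:17] → '||0go||lw9e||w9l|'.
Captured: group 1 = '|0go||lw9e||w9l'.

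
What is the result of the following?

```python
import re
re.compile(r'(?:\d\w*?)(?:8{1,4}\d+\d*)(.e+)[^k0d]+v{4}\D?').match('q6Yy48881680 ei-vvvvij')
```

None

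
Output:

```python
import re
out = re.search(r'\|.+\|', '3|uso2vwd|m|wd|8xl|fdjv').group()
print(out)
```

The match spans [1:19] → '|uso2vwd|m|wd|8xl|'.

|uso2vwd|m|wd|8xl|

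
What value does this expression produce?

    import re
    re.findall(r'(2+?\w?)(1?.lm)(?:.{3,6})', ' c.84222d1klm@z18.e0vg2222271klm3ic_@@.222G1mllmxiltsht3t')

2 groups means each result is a tuple of 2 captured strings — 2 here.

[('222d', '1klm'), ('222227', '1klm')]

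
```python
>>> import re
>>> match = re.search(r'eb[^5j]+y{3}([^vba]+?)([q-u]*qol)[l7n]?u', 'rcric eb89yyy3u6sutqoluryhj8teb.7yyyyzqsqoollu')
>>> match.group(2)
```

'sutqol'

The pattern matches the literal 'eb', then one or more of any character except [5j], then exactly 3 of a literal 'y'; then one or more of any character except [vba] (lazy) (captured); then zero or more of a character in [q-u], then the literal 'qol' (captured); then optionally one of [l7n], then a literal 'u'.
Unlike `match`, `search` isn't anchored — it looks for the pattern anywhere in the string.
The match spans [6:23] → 'eb89yyy3u6sutqolu'.
Captured: group 1 = '3u6', group 2 = 'sutqol'.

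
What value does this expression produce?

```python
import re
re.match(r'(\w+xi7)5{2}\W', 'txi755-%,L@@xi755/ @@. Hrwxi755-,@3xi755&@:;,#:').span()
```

(0, 7)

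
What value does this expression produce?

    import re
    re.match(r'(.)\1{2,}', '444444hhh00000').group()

'444444'

The backreference `\1` re-matches whatever the first group consumed, character for character.
`re.match` only tries the pattern at the start of the string.
The match spans [0:6] → '444444'.
Captured: group 1 = '4'.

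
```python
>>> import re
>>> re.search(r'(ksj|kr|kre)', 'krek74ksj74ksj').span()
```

Alternation isn't longest-match — the leftmost alternative that fits at this position is chosen.
`re.search` scans for the first position where the pattern succeeds.
The match spans [0:2] → 'kr'.
Captured: group 1 = 'kr'.

(0, 2)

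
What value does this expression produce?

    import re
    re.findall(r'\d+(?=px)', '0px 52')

['0']

The `(?=…)`/`(?<=…)` assertion just peeks at neighbouring text; it doesn't advance the match position.
Matches: at [0:1] → '0'.
Since nothing is captured, `findall` lists the 1 matched substring directly.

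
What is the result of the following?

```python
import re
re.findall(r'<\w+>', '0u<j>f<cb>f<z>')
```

Matches: at [2:5] → '<j>'; at [6:10] → '<cb>'; at [11:14] → '<z>'.
Since nothing is captured, `findall` lists the 3 matched substrings directly.

['<j>', '<cb>', '<z>']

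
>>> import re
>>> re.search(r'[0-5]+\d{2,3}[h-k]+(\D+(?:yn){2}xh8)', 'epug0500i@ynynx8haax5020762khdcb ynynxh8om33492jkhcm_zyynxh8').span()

(20, 40)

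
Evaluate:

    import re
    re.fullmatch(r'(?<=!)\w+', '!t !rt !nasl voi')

None

`fullmatch` succeeds only if the pattern covers the string from start to end.
Here the string isn't matched end-to-end, so the call returns None.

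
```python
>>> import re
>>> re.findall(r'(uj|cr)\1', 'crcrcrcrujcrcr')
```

['cr', 'cr', 'cr']

A backreference is literal: `\1` must see the identical characters the first group matched.
Walking the string: at [0:4] match 'crcr', group 1 = 'cr'; at [4:8] match 'crcr', group 1 = 'cr'; at [10:14] match 'crcr', group 1 = 'cr'.
`findall` collects group 1 from each match (3 total).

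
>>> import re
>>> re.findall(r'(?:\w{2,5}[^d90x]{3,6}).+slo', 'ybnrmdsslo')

Pattern: 2 to 5 of a word character, then 3 to 6 of any character except [d90x] (non-capturing group); then one or more of any character, then the literal 'slo'.
With no groups in the pattern, `findall` gives back each whole match — 1 here.

['ybnrmdsslo']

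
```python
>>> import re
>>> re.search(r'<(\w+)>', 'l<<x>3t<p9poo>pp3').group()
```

'<x>'

`re.search` scans for the first position where the pattern succeeds.
The match spans [2:5] → '<x>'.
Captured: group 1 = 'x'.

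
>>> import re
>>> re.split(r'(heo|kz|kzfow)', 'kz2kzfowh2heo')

['', 'kz', '2', 'kz', 'fowh2', 'heo', '']

Alternation tries branches left to right and keeps the first one that lets the overall match succeed at that position.
Because the pattern has a capturing group, `split` also inserts each captured text between the pieces.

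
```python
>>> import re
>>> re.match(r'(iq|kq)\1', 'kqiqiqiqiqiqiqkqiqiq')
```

After group 1 captures some text, `\1` only succeeds where that same text appears again.
`match` is anchored at position 0; if the pattern doesn't fit there, it returns None.
Here the string doesn't start with a match, so the call returns None.

None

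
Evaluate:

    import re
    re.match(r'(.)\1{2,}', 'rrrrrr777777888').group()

With `match`, the pattern is implicitly anchored at the beginning.
The match spans [0:6] → 'rrrrrr'.

'rrrrrr'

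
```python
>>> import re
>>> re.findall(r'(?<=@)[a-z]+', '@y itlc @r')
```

['y', 'r']

The lookaround is zero-width — it requires the adjacent text to match without consuming it, so the asserted text isn't part of the match.
Walking the string: at [1:2] → 'y'; at [9:10] → 'r'.
`findall` yields the raw match text (2 of them) because the pattern has no groups.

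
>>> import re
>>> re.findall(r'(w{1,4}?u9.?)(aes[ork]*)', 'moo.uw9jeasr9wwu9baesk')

[('wwu9b', 'aesk')]

Multiple groups make `findall` return tuples — one 2-tuple for the one match.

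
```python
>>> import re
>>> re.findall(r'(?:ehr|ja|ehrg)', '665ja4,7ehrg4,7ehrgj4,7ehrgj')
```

['ja', 'ehr', 'ehr', 'ehr']

`|` is ordered: at each position the engine commits to the first alternative that works.
Matches: at [3:5] → 'ja'; at [8:11] → 'ehr'; at [15:18] → 'ehr'; at [23:26] → 'ehr'.
With no groups in the pattern, `findall` gives back each whole match — 4 here.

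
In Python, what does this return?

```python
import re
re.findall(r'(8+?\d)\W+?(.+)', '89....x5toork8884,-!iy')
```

Pattern: one or more of the literal '8' (lazy), then a digit (captured); then one or more of a non-word character (lazy); then one or more of any character (captured).
Walking the string: at [0:22] match '89....x5toork8884,-!iy', groups = ('89', '...x5toork8884,-!iy').
`findall` packs the 2 group values into a tuple for every match.

[('89', '...x5toork8884,-!iy')]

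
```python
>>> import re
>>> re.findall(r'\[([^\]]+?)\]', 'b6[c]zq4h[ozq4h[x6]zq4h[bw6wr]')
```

Scanning left to right: at [2:5] match '[c]', group 1 = 'c'; at [9:19] match '[ozq4h[x6]', group 1 = 'ozq4h[x6'; at [23:30] match '[bw6wr]', group 1 = 'bw6wr'.
One capturing group, so `findall` returns just the captured substring from each match — 3 in all.

['c', 'ozq4h[x6', 'bw6wr']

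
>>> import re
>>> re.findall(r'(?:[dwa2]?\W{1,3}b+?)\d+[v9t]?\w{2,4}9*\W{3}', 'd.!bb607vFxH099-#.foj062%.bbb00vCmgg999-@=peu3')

['d.!bb607vFxH099-#.', '2%.bbb00vCmgg999-@=']

The pattern matches optionally one of [dwa2], then 1 to 3 of a non-word character, then one or more of a literal 'b' (lazy) (non-capturing group); then one or more of a digit, then optionally one of [v9t]; then 2 to 4 of a word character, then zero or more of a literal '9', then exactly 3 of a non-word character.
Since nothing is captured, `findall` lists the 2 matched substrings directly.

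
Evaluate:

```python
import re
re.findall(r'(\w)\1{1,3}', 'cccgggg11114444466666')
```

['c', 'g', '1', '4', '6']

`\1` is not a pattern — it's the concrete string captured by group 1, re-applied verbatim.
`findall` collects group 1 from each match (5 total).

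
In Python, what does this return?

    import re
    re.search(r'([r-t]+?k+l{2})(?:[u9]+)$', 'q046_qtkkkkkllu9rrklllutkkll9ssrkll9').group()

'ssrkll9'

Pattern: one or more of a character in [r-t] (lazy), then one or more of a literal 'k', then exactly 2 of the literal 'l' (captured); then one or more of one of [u9] (non-capturing group); then anchored at the end.
`re.search` tries every starting position until one works.
The match spans [29:36] → 'ssrkll9'.
Captured: group 1 = 'ssrkll'.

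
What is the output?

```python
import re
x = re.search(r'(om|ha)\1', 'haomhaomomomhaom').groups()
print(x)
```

('om',)

`\1` is not a pattern — it's the concrete string captured by group 1, re-applied verbatim.
`search` walks the string left to right and returns the first match it finds.
The match spans [6:10] → 'omom'.
Captured: group 1 = 'om'.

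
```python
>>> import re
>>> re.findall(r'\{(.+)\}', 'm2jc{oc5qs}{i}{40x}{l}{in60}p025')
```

['oc5qs}{i}{40x}{l}{in60']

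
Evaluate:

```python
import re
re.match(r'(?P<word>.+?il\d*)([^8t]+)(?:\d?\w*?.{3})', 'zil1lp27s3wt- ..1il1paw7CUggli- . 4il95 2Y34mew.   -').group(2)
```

The match spans [0:14] → 'zil1lp27s3wt- '.
Captured: group 1 = 'zil1', group 2 = 'lp27s3w'.

'lp27s3w'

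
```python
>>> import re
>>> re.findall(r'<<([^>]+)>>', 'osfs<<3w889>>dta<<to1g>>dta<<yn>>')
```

['3w889', 'to1g', 'yn']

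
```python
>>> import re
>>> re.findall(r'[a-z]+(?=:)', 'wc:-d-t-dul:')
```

['wc', 'dul']

Lookahead/lookbehind check context without consuming it, so the matched span excludes the asserted characters.
With no groups in the pattern, `findall` gives back each whole match — 2 here.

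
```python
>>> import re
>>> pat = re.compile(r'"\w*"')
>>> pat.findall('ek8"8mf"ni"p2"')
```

['"8mf"', '"p2"']

No capturing groups, so `findall` returns the 2 full match strings.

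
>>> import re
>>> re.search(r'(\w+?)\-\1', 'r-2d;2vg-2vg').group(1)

The match spans [5:12] → '2vg-2vg'.
Captured: group 1 = '2vg'.

'2vg'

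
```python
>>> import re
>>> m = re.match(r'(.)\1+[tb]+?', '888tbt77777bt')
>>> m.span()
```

(0, 4)

The backreference `\1` re-matches whatever the first group consumed, character for character.
`re.match` won't scan ahead — the pattern has to work from the very first character.
The match spans [0:4] → '888t'.
Captured: group 1 = '8'.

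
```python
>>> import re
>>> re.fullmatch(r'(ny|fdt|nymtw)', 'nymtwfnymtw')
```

For `fullmatch`, every character of the input must be accounted for by the pattern.
Here the string isn't matched end-to-end, so the call returns None.

None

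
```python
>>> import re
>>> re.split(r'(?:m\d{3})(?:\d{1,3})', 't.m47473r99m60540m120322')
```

This matches the literal 'm', then exactly 3 of a digit (non-capturing group); then 1 to 3 of a digit (non-capturing group).
Matches to split on: at [2:8] → 'm47473'; at [11:17] → 'm60540'; at [17:24] → 'm120322'.
`split` removes every match and returns the 4 fragments in between.

['t.', 'r99', '', '']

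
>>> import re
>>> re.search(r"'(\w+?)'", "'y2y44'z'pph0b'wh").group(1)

The match spans [0:7] → "'y2y44'".
Captured: group 1 = 'y2y44'.

'y2y44'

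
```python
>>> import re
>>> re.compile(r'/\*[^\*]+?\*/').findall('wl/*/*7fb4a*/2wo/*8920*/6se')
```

['/*7fb4a*/', '/*8920*/']

With no groups in the pattern, `findall` gives back each whole match — 2 here.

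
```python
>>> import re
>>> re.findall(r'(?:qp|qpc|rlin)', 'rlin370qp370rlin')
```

Walking the string: at [0:4] → 'rlin'; at [7:9] → 'qp'; at [12:16] → 'rlin'.
No capturing groups, so `findall` returns the 3 full match strings.

['rlin', 'qp', 'rlin']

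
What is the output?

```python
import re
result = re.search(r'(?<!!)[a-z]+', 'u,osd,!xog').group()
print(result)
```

u

A negative assertion filters positions out without eating any characters.
`search` walks the string left to right and returns the first match it finds.
The match spans [0:1] → 'u'.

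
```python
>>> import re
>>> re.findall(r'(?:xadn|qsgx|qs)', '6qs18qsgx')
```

['qs', 'qsgx']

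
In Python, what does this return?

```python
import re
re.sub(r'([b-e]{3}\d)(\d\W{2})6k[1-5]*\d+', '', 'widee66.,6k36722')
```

Each match is replaced by ''.

'wi'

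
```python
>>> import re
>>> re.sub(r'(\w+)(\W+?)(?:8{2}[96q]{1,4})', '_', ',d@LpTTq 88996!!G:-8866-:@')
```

',d@_!!_-:@'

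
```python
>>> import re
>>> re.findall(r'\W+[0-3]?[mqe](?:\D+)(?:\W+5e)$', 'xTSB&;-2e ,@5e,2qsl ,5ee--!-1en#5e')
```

With no groups in the pattern, `findall` gives back each whole match — 1 here.

['--!-1en#5e']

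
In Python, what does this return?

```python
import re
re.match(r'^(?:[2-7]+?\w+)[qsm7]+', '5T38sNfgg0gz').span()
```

Pattern: anchored at the start of the string; then one or more of a character in [2-7] (lazy), then one or more of a word character (non-capturing group); then one or more of one of [qsm7].
`re.match` won't scan ahead — the pattern has to work from the very first character.
The match spans [0:5] → '5T38s'.

(0, 5)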